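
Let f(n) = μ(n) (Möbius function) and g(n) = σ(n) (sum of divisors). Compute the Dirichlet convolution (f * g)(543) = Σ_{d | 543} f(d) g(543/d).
(μ * σ)(543) = 543

Divisors of 543: [1, 3, 181, 543]. For each d | 543:
  d = 1: μ(1) · σ(543/1) = 1 · 728 = 728
  d = 3: μ(3) · σ(543/3) = -1 · 182 = -182
  d = 181: μ(181) · σ(543/181) = -1 · 4 = -4
  d = 543: μ(543) · σ(543/543) = 1 · 1 = 1
Summing: (μ * σ)(543) = 728 + -182 + -4 + 1 = 543.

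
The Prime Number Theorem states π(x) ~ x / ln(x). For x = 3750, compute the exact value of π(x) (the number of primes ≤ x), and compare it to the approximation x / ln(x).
π(3750) = 522;  x/ln(x) ≈ 455.68;  relative error ≈ 12.71%.

Directly count primes up to 3750: π(3750) = 522. The PNT approximation gives 3750/ln(3750) ≈ 3750/8.22951 ≈ 455.68. Relative error (π(x) − x/ln(x)) / π(x) ≈ 12.71%; the approximation is known to undercount slightly (Li(x) is a better estimate).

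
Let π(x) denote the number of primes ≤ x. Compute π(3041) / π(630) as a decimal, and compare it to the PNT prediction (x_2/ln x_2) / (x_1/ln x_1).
π(3041)/π(630) = 436/114 ≈ 3.8246;  PNT prediction ≈ 3.8795.

π(630) = 114 and π(3041) = 436, so π(3041)/π(630) ≈ 3.8246. The PNT-predicted ratio is (3041/ln(3041)) / (630/ln(630)) ≈ 3.8795. The two agree to within a few percent, as expected.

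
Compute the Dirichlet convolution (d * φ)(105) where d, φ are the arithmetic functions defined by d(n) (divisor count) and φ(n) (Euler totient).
(d * φ)(105) = 192

Divisors of 105: [1, 3, 5, 7, 15, 21, 35, 105]. For each d | 105:
  d = 1: d(1) · φ(105/1) = 1 · 48 = 48
  d = 3: d(3) · φ(105/3) = 2 · 24 = 48
  d = 5: d(5) · φ(105/5) = 2 · 12 = 24
  d = 7: d(7) · φ(105/7) = 2 · 8 = 16
  d = 15: d(15) · φ(105/15) = 4 · 6 = 24
  d = 21: d(21) · φ(105/21) = 4 · 4 = 16
  d = 35: d(35) · φ(105/35) = 4 · 2 = 8
  d = 105: d(105) · φ(105/105) = 8 · 1 = 8
Summing: (d * φ)(105) = 48 + 48 + 24 + 16 + 24 + 16 + 8 + 8 = 192.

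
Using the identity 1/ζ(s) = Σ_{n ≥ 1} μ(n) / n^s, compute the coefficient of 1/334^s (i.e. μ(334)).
μ(334) = 1

Factor n = 334 = 2 · 167. μ(n) = 0 if any exponent ≥ 2 (not squarefree); otherwise μ(n) = (−1)^{ω(n)} where ω(n) is the number of distinct prime factors. Applying: μ(334) = 1.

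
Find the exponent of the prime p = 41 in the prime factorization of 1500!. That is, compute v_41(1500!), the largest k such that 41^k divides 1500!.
v_41(1500!) = 36

Legendre's formula: v_p(n!) = Σ_{k ≥ 1} ⌊n / p^k⌋. For p = 41, n = 1500, the terms are:
  ⌊1500/41^1⌋ = ⌊1500/41⌋ = 36
(the next term ⌊1500/41^2⌋ = 0, terminating the sum). Summing: v_41(1500!) = 36 = 36.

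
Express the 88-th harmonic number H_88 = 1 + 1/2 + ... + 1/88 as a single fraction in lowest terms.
H_88 = 40866521918642154860585199122889549709/8076030954443701744994070304101969600

Direct summation: H_88 = 1 + 1/2 + ... + 1/88. The least common denominator is lcm(1, ..., 88) = 8076030954443701744994070304101969600; over this denominator the numerator is 8076030954443701744994070304101969600 + 4038015477221850872497035152050984800 + 2692010318147900581664690101367323200 + 2019007738610925436248517576025492400 + 1615206190888740348998814060820393920 + 1346005159073950290832345050683661600 + 1153718707777671677856295757728852800 + 1009503869305462718124258788012746200 + 897336772715966860554896700455774400 + 807603095444370174499407030410196960 + 734184632222154704090370027645633600 + 673002579536975145416172525341830800 + 621233150341823211153390023392459200 + 576859353888835838928147878864426400 + 538402063629580116332938020273464640 + 504751934652731359062129394006373100 + 475060644379041279117298253182468800 + 448668386357983430277448350227887200 + 425054260760194828683898437057998400 + 403801547722185087249703515205098480 + 384572902592557225952098585909617600 + 367092316111077352045185013822816800 + 351131780627987032391046534960955200 + 336501289768487572708086262670915400 + 323041238177748069799762812164078784 + 310616575170911605576695011696229600 + 299112257571988953518298900151924800 + 288429676944417919464073939432213200 + 278483826015300060172209320831102400 + 269201031814790058166469010136732320 + 260517127562700056290131300132321600 + 252375967326365679531064697003186550 + 244728210740718234696790009215211200 + 237530322189520639558649126591234400 + 230743741555534335571259151545770560 + 224334193178991715138724175113943600 + 218271106876856803918758656867620800 + 212527130380097414341949218528999200 + 207077716780607737051130007797486400 + 201900773861092543624851757602549240 + 196976364742529310853513909856145600 + 192286451296278612976049292954808800 + 187814673359155854534745821025627200 + 183546158055538676022592506911408400 + 179467354543193372110979340091154880 + 175565890313993516195523267480477600 + 171830445839227696702001495831956800 + 168250644884243786354043131335457700 + 164816958253953096836613679675550400 + 161520619088874034899881406082039392 + 158353548126347093039099417727489600 + 155308287585455802788347505848114800 + 152377942536673617830076798190603200 + 149556128785994476759149450075962400 + 146836926444430940818074005529126720 + 144214838472208959732036969716106600 + 141684753586731609561299479019332800 + 139241913007650030086104660415551200 + 136881880583791554999899496679694400 + 134600515907395029083234505068366160 + 132393950072847569590066726296753600 + 130258563781350028145065650066160800 + 128190967530852408650699528636539200 + 126187983663182839765532348501593275 + 124246630068364642230678004678491840 + 122364105370359117348395004607605600 + 120537775439458234999911497076148800 + 118765161094760319779324563295617200 + 117043926875995677463682178320318400 + 115371870777767167785629575772885280 + 113746914851319742887240426818337600 + 112167096589495857569362087556971800 + 110630561019776736232795483617835200 + 109135553438428401959379328433810400 + 107680412725916023266587604054692928 + 106263565190048707170974609264499600 + 104883518888879243441481432520804800 + 103538858390303868525565003898743200 + 102228239929667110696127472203822400 + 100950386930546271812425878801274620 + 99704085857329651172766300050641600 + 98488182371264655426756954928072800 + 97301577764381948734868316916891200 + 96143225648139306488024646477404400 + 95012128875808255823459650636493760 + 93907336679577927267372910512813600 + 92827942005100020057403106943700800 + 91773079027769338011296253455704200 = 40866521918642154860585199122889549709, so H_88 = 40866521918642154860585199122889549709/8076030954443701744994070304101969600 (already in lowest terms) ≈ 5.06022. (The PNT-adjacent estimate ln(88) + γ ≈ 5.05455 matches within O(1/n).)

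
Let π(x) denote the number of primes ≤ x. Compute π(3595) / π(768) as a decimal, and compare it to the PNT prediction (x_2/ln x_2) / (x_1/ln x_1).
π(3595)/π(768) = 503/135 ≈ 3.7259;  PNT prediction ≈ 3.7985.

π(768) = 135 and π(3595) = 503, so π(3595)/π(768) ≈ 3.7259. The PNT-predicted ratio is (3595/ln(3595)) / (768/ln(768)) ≈ 3.7985. The two agree to within a few percent, as expected.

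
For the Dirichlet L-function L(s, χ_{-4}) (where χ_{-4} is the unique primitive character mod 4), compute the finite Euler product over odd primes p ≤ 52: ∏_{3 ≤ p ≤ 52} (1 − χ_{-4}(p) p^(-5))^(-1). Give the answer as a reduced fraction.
∏ = 7508883803148623376075754946450365737429310788606076172798130278074505/7537845509642297199917174706861149114875564283464393121061743521431552

The odd primes p ≤ 52 are [3, 5, 7, 11, 13, 17, 19, 23, 29, 31, 37, 41, 43, 47]. For each, χ(p) = 1 if p ≡ 1 mod 4, χ(p) = −1 if p ≡ 3 mod 4. Taking (1 − χ(p)/p^5)^(-1) = p^5/(p^5 − χ(p)): (1 − (-1)/3^5)^(-1) · (1 − (1)/5^5)^(-1) · (1 − (-1)/7^5)^(-1) · (1 − (-1)/11^5)^(-1) · (1 − (1)/13^5)^(-1) · (1 − (1)/17^5)^(-1) · (1 − (-1)/19^5)^(-1) · (1 − (-1)/23^5)^(-1) · (1 − (1)/29^5)^(-1) · (1 − (-1)/31^5)^(-1) · (1 − (1)/37^5)^(-1) · (1 − (1)/41^5)^(-1) · (1 − (-1)/43^5)^(-1) · (1 − (-1)/47^5)^(-1) = 7508883803148623376075754946450365737429310788606076172798130278074505/7537845509642297199917174706861149114875564283464393121061743521431552.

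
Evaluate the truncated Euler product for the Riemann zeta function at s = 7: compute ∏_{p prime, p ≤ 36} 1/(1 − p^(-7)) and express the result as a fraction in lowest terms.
∏ = 37031956963631386906046525229438701635098769061332515193389940565625/36725327022248259763071767483224373757798563246158812707599806493184

The primes p ≤ 36 are [2, 3, 5, 7, 11, 13, 17, 19, 23, 29, 31]. For each prime, (1 − 1/p^7)^(-1) = p^7 / (p^7 − 1). The product is (1 − 1/2^7)^(-1), (1 − 1/3^7)^(-1), (1 − 1/5^7)^(-1), (1 − 1/7^7)^(-1), (1 − 1/11^7)^(-1), (1 − 1/13^7)^(-1), (1 − 1/17^7)^(-1), (1 − 1/19^7)^(-1), (1 − 1/23^7)^(-1), (1 − 1/29^7)^(-1), (1 − 1/31^7)^(-1) = ∏ p^7 / (p^7 − 1) = 37031956963631386906046525229438701635098769061332515193389940565625/36725327022248259763071767483224373757798563246158812707599806493184.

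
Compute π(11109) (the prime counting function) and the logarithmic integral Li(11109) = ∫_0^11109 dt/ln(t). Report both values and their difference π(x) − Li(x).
π(11109) = 1345;  Li(11109) ≈ 1365.85;  π(x) − Li(x) ≈ -20.85.

Direct count of primes ≤ 11109 gives π(11109) = 1345. Numerical evaluation of the logarithmic integral gives Li(11109) ≈ 1365.85. The difference π(x) − Li(x) ≈ -20.85 is typically negative for small/moderate x (Li(x) overestimates), though Littlewood's theorem shows this sign changes infinitely often.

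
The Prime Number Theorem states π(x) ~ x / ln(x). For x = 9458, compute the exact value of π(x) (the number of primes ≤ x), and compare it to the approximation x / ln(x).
π(9458) = 1170;  x/ln(x) ≈ 1033.14;  relative error ≈ 11.70%.

Directly count primes up to 9458: π(9458) = 1170. The PNT approximation gives 9458/ln(9458) ≈ 9458/9.15462 ≈ 1033.14. Relative error (π(x) − x/ln(x)) / π(x) ≈ 11.70%; the approximation is known to undercount slightly (Li(x) is a better estimate).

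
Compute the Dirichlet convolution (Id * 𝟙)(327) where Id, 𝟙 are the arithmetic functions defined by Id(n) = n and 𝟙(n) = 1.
(Id * 𝟙)(327) = 440

Divisors of 327: [1, 3, 109, 327]. For each d | 327:
  d = 1: Id(1) · 𝟙(327/1) = 1 · 1 = 1
  d = 3: Id(3) · 𝟙(327/3) = 3 · 1 = 3
  d = 109: Id(109) · 𝟙(327/109) = 109 · 1 = 109
  d = 327: Id(327) · 𝟙(327/327) = 327 · 1 = 327
Summing: (Id * 𝟙)(327) = 1 + 3 + 109 + 327 = 440.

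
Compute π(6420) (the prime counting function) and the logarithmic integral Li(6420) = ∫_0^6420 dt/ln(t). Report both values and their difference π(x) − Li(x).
π(6420) = 834;  Li(6420) ≈ 848.50;  π(x) − Li(x) ≈ -14.50.

Direct count of primes ≤ 6420 gives π(6420) = 834. Numerical evaluation of the logarithmic integral gives Li(6420) ≈ 848.50. The difference π(x) − Li(x) ≈ -14.50 is typically negative for small/moderate x (Li(x) overestimates), though Littlewood's theorem shows this sign changes infinitely often.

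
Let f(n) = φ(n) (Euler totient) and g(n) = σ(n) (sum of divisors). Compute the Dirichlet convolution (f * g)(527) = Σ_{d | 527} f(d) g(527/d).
(φ * σ)(527) = 2108

Divisors of 527: [1, 17, 31, 527]. For each d | 527:
  d = 1: φ(1) · σ(527/1) = 1 · 576 = 576
  d = 17: φ(17) · σ(527/17) = 16 · 32 = 512
  d = 31: φ(31) · σ(527/31) = 30 · 18 = 540
  d = 527: φ(527) · σ(527/527) = 480 · 1 = 480
Summing: (φ * σ)(527) = 576 + 512 + 540 + 480 = 2108.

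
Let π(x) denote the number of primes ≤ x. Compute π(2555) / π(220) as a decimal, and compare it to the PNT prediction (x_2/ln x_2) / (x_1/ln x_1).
π(2555)/π(220) = 374/47 ≈ 7.9574;  PNT prediction ≈ 7.9838.

π(220) = 47 and π(2555) = 374, so π(2555)/π(220) ≈ 7.9574. The PNT-predicted ratio is (2555/ln(2555)) / (220/ln(220)) ≈ 7.9838. The two agree to within a few percent, as expected.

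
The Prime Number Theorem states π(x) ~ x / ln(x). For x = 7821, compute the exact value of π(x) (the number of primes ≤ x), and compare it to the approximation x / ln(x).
π(7821) = 988;  x/ln(x) ≈ 872.43;  relative error ≈ 11.70%.

Directly count primes up to 7821: π(7821) = 988. The PNT approximation gives 7821/ln(7821) ≈ 7821/8.96457 ≈ 872.43. Relative error (π(x) − x/ln(x)) / π(x) ≈ 11.70%; the approximation is known to undercount slightly (Li(x) is a better estimate).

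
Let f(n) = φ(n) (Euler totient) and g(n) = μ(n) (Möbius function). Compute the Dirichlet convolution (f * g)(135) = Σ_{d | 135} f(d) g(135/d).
(φ * μ)(135) = 36

Divisors of 135: [1, 3, 5, 9, 15, 27, 45, 135]. For each d | 135:
  d = 1: φ(1) · μ(135/1) = 1 · 0 = 0
  d = 3: φ(3) · μ(135/3) = 2 · 0 = 0
  d = 5: φ(5) · μ(135/5) = 4 · 0 = 0
  d = 9: φ(9) · μ(135/9) = 6 · 1 = 6
  d = 15: φ(15) · μ(135/15) = 8 · 0 = 0
  d = 27: φ(27) · μ(135/27) = 18 · -1 = -18
  d = 45: φ(45) · μ(135/45) = 24 · -1 = -24
  d = 135: φ(135) · μ(135/135) = 72 · 1 = 72
Summing: (φ * μ)(135) = 0 + 0 + 0 + 6 + 0 + -18 + -24 + 72 = 36.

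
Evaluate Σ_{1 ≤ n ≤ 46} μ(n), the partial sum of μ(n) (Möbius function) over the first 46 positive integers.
Σ_{n ≤ 46} μ(n) = -2

Compute μ(n) for each 1 ≤ n ≤ 46: μ(1) = 1, μ(2) = -1, μ(3) = -1, μ(4) = 0, μ(5) = -1, μ(6) = 1, μ(7) = -1, μ(8) = 0, μ(9) = 0, μ(10) = 1, μ(11) = -1, μ(12) = 0, μ(13) = -1, μ(14) = 1, μ(15) = 1, μ(16) = 0, μ(17) = -1, μ(18) = 0, μ(19) = -1, μ(20) = 0, μ(21) = 1, μ(22) = 1, μ(23) = -1, μ(24) = 0, μ(25) = 0, μ(26) = 1, μ(27) = 0, μ(28) = 0, μ(29) = -1, μ(30) = -1, μ(31) = -1, μ(32) = 0, μ(33) = 1, μ(34) = 1, μ(35) = 1, μ(36) = 0, μ(37) = -1, μ(38) = 1, μ(39) = 1, μ(40) = 0, μ(41) = -1, μ(42) = -1, μ(43) = -1, μ(44) = 0, μ(45) = 0, μ(46) = 1. Summing all 46 values: -2. (Mertens function M(x) = Σ_{n ≤ x} μ(n); on average M(x) should be small (PNT ⟺ M(x) = o(x)).)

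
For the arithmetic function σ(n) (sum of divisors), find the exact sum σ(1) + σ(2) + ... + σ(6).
Σ_{n ≤ 6} σ(n) = 33

Compute σ(n) for each 1 ≤ n ≤ 6: σ(1) = 1, σ(2) = 3, σ(3) = 4, σ(4) = 7, σ(5) = 6, σ(6) = 12. Summing all 6 values: 33. (Average order: Σ_{n ≤ x} σ(n) ~ (π²/12) x². For x = 6, (π²/12)·6² ≈ 29.61.)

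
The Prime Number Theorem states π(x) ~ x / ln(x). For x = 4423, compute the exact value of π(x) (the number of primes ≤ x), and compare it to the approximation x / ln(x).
π(4423) = 602;  x/ln(x) ≈ 526.89;  relative error ≈ 12.48%.

Directly count primes up to 4423: π(4423) = 602. The PNT approximation gives 4423/ln(4423) ≈ 4423/8.39457 ≈ 526.89. Relative error (π(x) − x/ln(x)) / π(x) ≈ 12.48%; the approximation is known to undercount slightly (Li(x) is a better estimate).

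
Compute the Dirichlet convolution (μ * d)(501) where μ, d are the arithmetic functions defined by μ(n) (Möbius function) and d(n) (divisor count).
(μ * d)(501) = 1

Divisors of 501: [1, 3, 167, 501]. For each d | 501:
  d = 1: μ(1) · d(501/1) = 1 · 4 = 4
  d = 3: μ(3) · d(501/3) = -1 · 2 = -2
  d = 167: μ(167) · d(501/167) = -1 · 2 = -2
  d = 501: μ(501) · d(501/501) = 1 · 1 = 1
Summing: (μ * d)(501) = 4 + -2 + -2 + 1 = 1.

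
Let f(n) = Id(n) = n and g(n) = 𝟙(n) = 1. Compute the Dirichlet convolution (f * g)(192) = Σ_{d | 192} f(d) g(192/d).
(Id * 𝟙)(192) = 508

Divisors of 192: [1, 2, 3, 4, 6, 8, 12, 16, 24, 32, 48, 64, 96, 192]. For each d | 192:
  d = 1: Id(1) · 𝟙(192/1) = 1 · 1 = 1
  d = 2: Id(2) · 𝟙(192/2) = 2 · 1 = 2
  d = 3: Id(3) · 𝟙(192/3) = 3 · 1 = 3
  d = 4: Id(4) · 𝟙(192/4) = 4 · 1 = 4
  d = 6: Id(6) · 𝟙(192/6) = 6 · 1 = 6
  d = 8: Id(8) · 𝟙(192/8) = 8 · 1 = 8
  d = 12: Id(12) · 𝟙(192/12) = 12 · 1 = 12
  d = 16: Id(16) · 𝟙(192/16) = 16 · 1 = 16
  d = 24: Id(24) · 𝟙(192/24) = 24 · 1 = 24
  d = 32: Id(32) · 𝟙(192/32) = 32 · 1 = 32
  d = 48: Id(48) · 𝟙(192/48) = 48 · 1 = 48
  d = 64: Id(64) · 𝟙(192/64) = 64 · 1 = 64
  d = 96: Id(96) · 𝟙(192/96) = 96 · 1 = 96
  d = 192: Id(192) · 𝟙(192/192) = 192 · 1 = 192
Summing: (Id * 𝟙)(192) = 1 + 2 + 3 + 4 + 6 + 8 + 12 + 16 + 24 + 32 + 48 + 64 + 96 + 192 = 508.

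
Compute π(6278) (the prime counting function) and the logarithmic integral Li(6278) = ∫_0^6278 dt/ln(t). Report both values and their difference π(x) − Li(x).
π(6278) = 817;  Li(6278) ≈ 832.29;  π(x) − Li(x) ≈ -15.29.

Direct count of primes ≤ 6278 gives π(6278) = 817. Numerical evaluation of the logarithmic integral gives Li(6278) ≈ 832.29. The difference π(x) − Li(x) ≈ -15.29 is typically negative for small/moderate x (Li(x) overestimates), though Littlewood's theorem shows this sign changes infinitely often.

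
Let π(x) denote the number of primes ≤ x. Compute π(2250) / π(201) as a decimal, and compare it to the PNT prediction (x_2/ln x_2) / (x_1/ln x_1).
π(2250)/π(201) = 334/46 ≈ 7.2609;  PNT prediction ≈ 7.6911.

π(201) = 46 and π(2250) = 334, so π(2250)/π(201) ≈ 7.2609. The PNT-predicted ratio is (2250/ln(2250)) / (201/ln(201)) ≈ 7.6911. The two agree to within a few percent, as expected.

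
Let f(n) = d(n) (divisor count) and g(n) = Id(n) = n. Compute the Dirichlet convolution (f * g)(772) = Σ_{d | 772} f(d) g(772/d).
(d * Id)(772) = 2145

Divisors of 772: [1, 2, 4, 193, 386, 772]. For each d | 772:
  d = 1: d(1) · Id(772/1) = 1 · 772 = 772
  d = 2: d(2) · Id(772/2) = 2 · 386 = 772
  d = 4: d(4) · Id(772/4) = 3 · 193 = 579
  d = 193: d(193) · Id(772/193) = 2 · 4 = 8
  d = 386: d(386) · Id(772/386) = 4 · 2 = 8
  d = 772: d(772) · Id(772/772) = 6 · 1 = 6
Summing: (d * Id)(772) = 772 + 772 + 579 + 8 + 8 + 6 = 2145.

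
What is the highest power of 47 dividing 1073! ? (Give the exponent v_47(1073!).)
v_47(1073!) = 22

Legendre's formula: v_p(n!) = Σ_{k ≥ 1} ⌊n / p^k⌋. For p = 47, n = 1073, the terms are:
  ⌊1073/47^1⌋ = ⌊1073/47⌋ = 22
(the next term ⌊1073/47^2⌋ = 0, terminating the sum). Summing: v_47(1073!) = 22 = 22.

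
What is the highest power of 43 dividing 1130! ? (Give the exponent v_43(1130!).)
v_43(1130!) = 26

Legendre's formula: v_p(n!) = Σ_{k ≥ 1} ⌊n / p^k⌋. For p = 43, n = 1130, the terms are:
  ⌊1130/43^1⌋ = ⌊1130/43⌋ = 26
(the next term ⌊1130/43^2⌋ = 0, terminating the sum). Summing: v_43(1130!) = 26 = 26.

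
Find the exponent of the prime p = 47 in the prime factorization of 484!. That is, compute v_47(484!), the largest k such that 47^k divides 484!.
v_47(484!) = 10

Legendre's formula: v_p(n!) = Σ_{k ≥ 1} ⌊n / p^k⌋. For p = 47, n = 484, the terms are:
  ⌊484/47^1⌋ = ⌊484/47⌋ = 10
(the next term ⌊484/47^2⌋ = 0, terminating the sum). Summing: v_47(484!) = 10 = 10.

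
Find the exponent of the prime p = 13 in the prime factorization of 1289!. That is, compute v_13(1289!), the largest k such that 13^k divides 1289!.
v_13(1289!) = 106

Legendre's formula: v_p(n!) = Σ_{k ≥ 1} ⌊n / p^k⌋. For p = 13, n = 1289, the terms are:
  ⌊1289/13^1⌋ = ⌊1289/13⌋ = 99
  ⌊1289/13^2⌋ = ⌊1289/169⌋ = 7
(the next term ⌊1289/13^3⌋ = 0, terminating the sum). Summing: v_13(1289!) = 99 + 7 = 106.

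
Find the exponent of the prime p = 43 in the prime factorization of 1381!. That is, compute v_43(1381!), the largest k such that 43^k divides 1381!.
v_43(1381!) = 32

Legendre's formula: v_p(n!) = Σ_{k ≥ 1} ⌊n / p^k⌋. For p = 43, n = 1381, the terms are:
  ⌊1381/43^1⌋ = ⌊1381/43⌋ = 32
(the next term ⌊1381/43^2⌋ = 0, terminating the sum). Summing: v_43(1381!) = 32 = 32.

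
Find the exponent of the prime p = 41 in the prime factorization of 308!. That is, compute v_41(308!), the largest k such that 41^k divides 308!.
v_41(308!) = 7

Legendre's formula: v_p(n!) = Σ_{k ≥ 1} ⌊n / p^k⌋. For p = 41, n = 308, the terms are:
  ⌊308/41^1⌋ = ⌊308/41⌋ = 7
(the next term ⌊308/41^2⌋ = 0, terminating the sum). Summing: v_41(308!) = 7 = 7.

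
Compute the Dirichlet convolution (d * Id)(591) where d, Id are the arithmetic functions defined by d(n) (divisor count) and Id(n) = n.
(d * Id)(591) = 995

Divisors of 591: [1, 3, 197, 591]. For each d | 591:
  d = 1: d(1) · Id(591/1) = 1 · 591 = 591
  d = 3: d(3) · Id(591/3) = 2 · 197 = 394
  d = 197: d(197) · Id(591/197) = 2 · 3 = 6
  d = 591: d(591) · Id(591/591) = 4 · 1 = 4
Summing: (d * Id)(591) = 591 + 394 + 6 + 4 = 995.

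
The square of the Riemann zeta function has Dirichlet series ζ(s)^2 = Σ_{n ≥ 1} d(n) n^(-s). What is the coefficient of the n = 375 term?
d(375) = 8

ζ(s)^2 = (Σ 1/m^s)(Σ 1/k^s). The coefficient of 1/n^s in the product is the number of ordered pairs (m, k) with mk = n, which equals d(n). For n = 375, divisors are [1, 3, 5, 15, 25, 75, 125, 375], so d(375) = 8.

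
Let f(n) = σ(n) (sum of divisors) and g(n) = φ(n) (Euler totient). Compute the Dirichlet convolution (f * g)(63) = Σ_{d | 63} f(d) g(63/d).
(σ * φ)(63) = 378

Divisors of 63: [1, 3, 7, 9, 21, 63]. For each d | 63:
  d = 1: σ(1) · φ(63/1) = 1 · 36 = 36
  d = 3: σ(3) · φ(63/3) = 4 · 12 = 48
  d = 7: σ(7) · φ(63/7) = 8 · 6 = 48
  d = 9: σ(9) · φ(63/9) = 13 · 6 = 78
  d = 21: σ(21) · φ(63/21) = 32 · 2 = 64
  d = 63: σ(63) · φ(63/63) = 104 · 1 = 104
Summing: (σ * φ)(63) = 36 + 48 + 48 + 78 + 64 + 104 = 378.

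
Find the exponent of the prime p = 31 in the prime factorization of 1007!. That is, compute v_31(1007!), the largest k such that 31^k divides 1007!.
v_31(1007!) = 33

Legendre's formula: v_p(n!) = Σ_{k ≥ 1} ⌊n / p^k⌋. For p = 31, n = 1007, the terms are:
  ⌊1007/31^1⌋ = ⌊1007/31⌋ = 32
  ⌊1007/31^2⌋ = ⌊1007/961⌋ = 1
(the next term ⌊1007/31^3⌋ = 0, terminating the sum). Summing: v_31(1007!) = 32 + 1 = 33.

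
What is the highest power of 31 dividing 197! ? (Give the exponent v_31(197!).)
v_31(197!) = 6

Legendre's formula: v_p(n!) = Σ_{k ≥ 1} ⌊n / p^k⌋. For p = 31, n = 197, the terms are:
  ⌊197/31^1⌋ = ⌊197/31⌋ = 6
(the next term ⌊197/31^2⌋ = 0, terminating the sum). Summing: v_31(197!) = 6 = 6.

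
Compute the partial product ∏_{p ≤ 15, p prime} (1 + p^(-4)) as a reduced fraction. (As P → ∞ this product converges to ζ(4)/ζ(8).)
∏ = 54787204936389122/50827803952550625

The primes p ≤ 15 are [2, 3, 5, 7, 11, 13]. For each, (1 + 1/p^4) = (p^4 + 1)/p^4. Multiplying these fractions over p ∈ [2, 3, 5, 7, 11, 13] gives 54787204936389122/50827803952550625. (In the limit P → ∞ this tends to ζ(4)/ζ(8).)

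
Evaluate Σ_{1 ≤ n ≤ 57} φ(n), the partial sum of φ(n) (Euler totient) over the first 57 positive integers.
Σ_{n ≤ 57} φ(n) = 1000

Compute φ(n) for each 1 ≤ n ≤ 57: φ(1) = 1, φ(2) = 1, φ(3) = 2, φ(4) = 2, φ(5) = 4, φ(6) = 2, φ(7) = 6, φ(8) = 4, φ(9) = 6, φ(10) = 4, φ(11) = 10, φ(12) = 4, φ(13) = 12, φ(14) = 6, φ(15) = 8, φ(16) = 8, φ(17) = 16, φ(18) = 6, φ(19) = 18, φ(20) = 8, φ(21) = 12, φ(22) = 10, φ(23) = 22, φ(24) = 8, φ(25) = 20, φ(26) = 12, φ(27) = 18, φ(28) = 12, φ(29) = 28, φ(30) = 8, φ(31) = 30, φ(32) = 16, φ(33) = 20, φ(34) = 16, φ(35) = 24, φ(36) = 12, φ(37) = 36, φ(38) = 18, φ(39) = 24, φ(40) = 16, φ(41) = 40, φ(42) = 12, φ(43) = 42, φ(44) = 20, φ(45) = 24, φ(46) = 22, φ(47) = 46, φ(48) = 16, φ(49) = 42, φ(50) = 20, φ(51) = 32, φ(52) = 24, φ(53) = 52, φ(54) = 18, φ(55) = 40, φ(56) = 24, φ(57) = 36. Summing all 57 values: 1000. (Average order: Σ_{n ≤ x} φ(n) ~ (3/π²) x². For x = 57, (3/π²)·57² ≈ 987.58.)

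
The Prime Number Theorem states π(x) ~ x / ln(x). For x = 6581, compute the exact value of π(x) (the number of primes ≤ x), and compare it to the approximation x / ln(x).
π(6581) = 852;  x/ln(x) ≈ 748.53;  relative error ≈ 12.14%.

Directly count primes up to 6581: π(6581) = 852. The PNT approximation gives 6581/ln(6581) ≈ 6581/8.79194 ≈ 748.53. Relative error (π(x) − x/ln(x)) / π(x) ≈ 12.14%; the approximation is known to undercount slightly (Li(x) is a better estimate).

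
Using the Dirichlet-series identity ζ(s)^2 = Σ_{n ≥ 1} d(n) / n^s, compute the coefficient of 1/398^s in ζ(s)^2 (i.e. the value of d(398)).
d(398) = 4

ζ(s)^2 = (Σ 1/m^s)(Σ 1/k^s). The coefficient of 1/n^s in the product is the number of ordered pairs (m, k) with mk = n, which equals d(n). For n = 398, divisors are [1, 2, 199, 398], so d(398) = 4.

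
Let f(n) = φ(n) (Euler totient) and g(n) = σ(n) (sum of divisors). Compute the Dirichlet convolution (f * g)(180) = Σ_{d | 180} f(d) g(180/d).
(φ * σ)(180) = 3240

Divisors of 180: [1, 2, 3, 4, 5, 6, 9, 10, 12, 15, 18, 20, 30, 36, 45, 60, 90, 180]. For each d | 180:
  d = 1: φ(1) · σ(180/1) = 1 · 546 = 546
  d = 2: φ(2) · σ(180/2) = 1 · 234 = 234
  d = 3: φ(3) · σ(180/3) = 2 · 168 = 336
  d = 4: φ(4) · σ(180/4) = 2 · 78 = 156
  d = 5: φ(5) · σ(180/5) = 4 · 91 = 364
  d = 6: φ(6) · σ(180/6) = 2 · 72 = 144
  d = 9: φ(9) · σ(180/9) = 6 · 42 = 252
  d = 10: φ(10) · σ(180/10) = 4 · 39 = 156
  d = 12: φ(12) · σ(180/12) = 4 · 24 = 96
  d = 15: φ(15) · σ(180/15) = 8 · 28 = 224
  d = 18: φ(18) · σ(180/18) = 6 · 18 = 108
  d = 20: φ(20) · σ(180/20) = 8 · 13 = 104
  d = 30: φ(30) · σ(180/30) = 8 · 12 = 96
  d = 36: φ(36) · σ(180/36) = 12 · 6 = 72
  d = 45: φ(45) · σ(180/45) = 24 · 7 = 168
  d = 60: φ(60) · σ(180/60) = 16 · 4 = 64
  d = 90: φ(90) · σ(180/90) = 24 · 3 = 72
  d = 180: φ(180) · σ(180/180) = 48 · 1 = 48
Summing: (φ * σ)(180) = 546 + 234 + 336 + 156 + 364 + 144 + 252 + 156 + 96 + 224 + 108 + 104 + 96 + 72 + 168 + 64 + 72 + 48 = 3240.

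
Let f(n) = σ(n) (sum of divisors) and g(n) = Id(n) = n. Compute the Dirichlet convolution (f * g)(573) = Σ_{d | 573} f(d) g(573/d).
(σ * Id)(573) = 2681

Divisors of 573: [1, 3, 191, 573]. For each d | 573:
  d = 1: σ(1) · Id(573/1) = 1 · 573 = 573
  d = 3: σ(3) · Id(573/3) = 4 · 191 = 764
  d = 191: σ(191) · Id(573/191) = 192 · 3 = 576
  d = 573: σ(573) · Id(573/573) = 768 · 1 = 768
Summing: (σ * Id)(573) = 573 + 764 + 576 + 768 = 2681.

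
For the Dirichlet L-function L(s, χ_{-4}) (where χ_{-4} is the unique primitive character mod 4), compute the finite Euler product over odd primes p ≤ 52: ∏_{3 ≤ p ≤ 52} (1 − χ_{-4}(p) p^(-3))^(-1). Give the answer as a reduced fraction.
∏ = 5542372783760447569145696690995330585/5720007308274565543266215981884637184

The odd primes p ≤ 52 are [3, 5, 7, 11, 13, 17, 19, 23, 29, 31, 37, 41, 43, 47]. For each, χ(p) = 1 if p ≡ 1 mod 4, χ(p) = −1 if p ≡ 3 mod 4. Taking (1 − χ(p)/p^3)^(-1) = p^3/(p^3 − χ(p)): (1 − (-1)/3^3)^(-1) · (1 − (1)/5^3)^(-1) · (1 − (-1)/7^3)^(-1) · (1 − (-1)/11^3)^(-1) · (1 − (1)/13^3)^(-1) · (1 − (1)/17^3)^(-1) · (1 − (-1)/19^3)^(-1) · (1 − (-1)/23^3)^(-1) · (1 − (1)/29^3)^(-1) · (1 − (-1)/31^3)^(-1) · (1 − (1)/37^3)^(-1) · (1 − (1)/41^3)^(-1) · (1 − (-1)/43^3)^(-1) · (1 − (-1)/47^3)^(-1) = 5542372783760447569145696690995330585/5720007308274565543266215981884637184.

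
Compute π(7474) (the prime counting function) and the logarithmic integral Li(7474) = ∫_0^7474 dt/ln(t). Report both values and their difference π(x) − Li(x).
π(7474) = 945;  Li(7474) ≈ 967.67;  π(x) − Li(x) ≈ -22.67.

Direct count of primes ≤ 7474 gives π(7474) = 945. Numerical evaluation of the logarithmic integral gives Li(7474) ≈ 967.67. The difference π(x) − Li(x) ≈ -22.67 is typically negative for small/moderate x (Li(x) overestimates), though Littlewood's theorem shows this sign changes infinitely often.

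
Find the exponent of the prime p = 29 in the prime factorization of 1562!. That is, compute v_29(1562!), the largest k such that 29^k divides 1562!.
v_29(1562!) = 54

Legendre's formula: v_p(n!) = Σ_{k ≥ 1} ⌊n / p^k⌋. For p = 29, n = 1562, the terms are:
  ⌊1562/29^1⌋ = ⌊1562/29⌋ = 53
  ⌊1562/29^2⌋ = ⌊1562/841⌋ = 1
(the next term ⌊1562/29^3⌋ = 0, terminating the sum). Summing: v_29(1562!) = 53 + 1 = 54.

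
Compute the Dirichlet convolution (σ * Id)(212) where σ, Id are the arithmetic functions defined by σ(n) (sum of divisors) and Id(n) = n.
(σ * Id)(212) = 1819

Divisors of 212: [1, 2, 4, 53, 106, 212]. For each d | 212:
  d = 1: σ(1) · Id(212/1) = 1 · 212 = 212
  d = 2: σ(2) · Id(212/2) = 3 · 106 = 318
  d = 4: σ(4) · Id(212/4) = 7 · 53 = 371
  d = 53: σ(53) · Id(212/53) = 54 · 4 = 216
  d = 106: σ(106) · Id(212/106) = 162 · 2 = 324
  d = 212: σ(212) · Id(212/212) = 378 · 1 = 378
Summing: (σ * Id)(212) = 212 + 318 + 371 + 216 + 324 + 378 = 1819.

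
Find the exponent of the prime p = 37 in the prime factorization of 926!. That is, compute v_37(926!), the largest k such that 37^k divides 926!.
v_37(926!) = 25

Legendre's formula: v_p(n!) = Σ_{k ≥ 1} ⌊n / p^k⌋. For p = 37, n = 926, the terms are:
  ⌊926/37^1⌋ = ⌊926/37⌋ = 25
(the next term ⌊926/37^2⌋ = 0, terminating the sum). Summing: v_37(926!) = 25 = 25.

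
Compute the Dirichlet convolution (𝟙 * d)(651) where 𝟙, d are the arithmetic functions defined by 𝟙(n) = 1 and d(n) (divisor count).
(𝟙 * d)(651) = 27

Divisors of 651: [1, 3, 7, 21, 31, 93, 217, 651]. For each d | 651:
  d = 1: 𝟙(1) · d(651/1) = 1 · 8 = 8
  d = 3: 𝟙(3) · d(651/3) = 1 · 4 = 4
  d = 7: 𝟙(7) · d(651/7) = 1 · 4 = 4
  d = 21: 𝟙(21) · d(651/21) = 1 · 2 = 2
  d = 31: 𝟙(31) · d(651/31) = 1 · 4 = 4
  d = 93: 𝟙(93) · d(651/93) = 1 · 2 = 2
  d = 217: 𝟙(217) · d(651/217) = 1 · 2 = 2
  d = 651: 𝟙(651) · d(651/651) = 1 · 1 = 1
Summing: (𝟙 * d)(651) = 8 + 4 + 4 + 2 + 4 + 2 + 2 + 1 = 27.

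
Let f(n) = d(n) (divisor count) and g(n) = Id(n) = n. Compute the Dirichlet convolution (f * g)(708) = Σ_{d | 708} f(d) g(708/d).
(d * Id)(708) = 3355

Divisors of 708: [1, 2, 3, 4, 6, 12, 59, 118, 177, 236, 354, 708]. For each d | 708:
  d = 1: d(1) · Id(708/1) = 1 · 708 = 708
  d = 2: d(2) · Id(708/2) = 2 · 354 = 708
  d = 3: d(3) · Id(708/3) = 2 · 236 = 472
  d = 4: d(4) · Id(708/4) = 3 · 177 = 531
  d = 6: d(6) · Id(708/6) = 4 · 118 = 472
  d = 12: d(12) · Id(708/12) = 6 · 59 = 354
  d = 59: d(59) · Id(708/59) = 2 · 12 = 24
  d = 118: d(118) · Id(708/118) = 4 · 6 = 24
  d = 177: d(177) · Id(708/177) = 4 · 4 = 16
  d = 236: d(236) · Id(708/236) = 6 · 3 = 18
  d = 354: d(354) · Id(708/354) = 8 · 2 = 16
  d = 708: d(708) · Id(708/708) = 12 · 1 = 12
Summing: (d * Id)(708) = 708 + 708 + 472 + 531 + 472 + 354 + 24 + 24 + 16 + 18 + 16 + 12 = 3355.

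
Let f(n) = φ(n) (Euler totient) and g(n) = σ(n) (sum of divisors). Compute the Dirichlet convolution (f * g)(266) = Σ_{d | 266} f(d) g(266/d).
(φ * σ)(266) = 2128

Divisors of 266: [1, 2, 7, 14, 19, 38, 133, 266]. For each d | 266:
  d = 1: φ(1) · σ(266/1) = 1 · 480 = 480
  d = 2: φ(2) · σ(266/2) = 1 · 160 = 160
  d = 7: φ(7) · σ(266/7) = 6 · 60 = 360
  d = 14: φ(14) · σ(266/14) = 6 · 20 = 120
  d = 19: φ(19) · σ(266/19) = 18 · 24 = 432
  d = 38: φ(38) · σ(266/38) = 18 · 8 = 144
  d = 133: φ(133) · σ(266/133) = 108 · 3 = 324
  d = 266: φ(266) · σ(266/266) = 108 · 1 = 108
Summing: (φ * σ)(266) = 480 + 160 + 360 + 120 + 432 + 144 + 324 + 108 = 2128.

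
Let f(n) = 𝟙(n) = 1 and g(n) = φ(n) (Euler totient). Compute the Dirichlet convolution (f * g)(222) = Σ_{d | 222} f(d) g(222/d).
(𝟙 * φ)(222) = 222

Divisors of 222: [1, 2, 3, 6, 37, 74, 111, 222]. For each d | 222:
  d = 1: 𝟙(1) · φ(222/1) = 1 · 72 = 72
  d = 2: 𝟙(2) · φ(222/2) = 1 · 72 = 72
  d = 3: 𝟙(3) · φ(222/3) = 1 · 36 = 36
  d = 6: 𝟙(6) · φ(222/6) = 1 · 36 = 36
  d = 37: 𝟙(37) · φ(222/37) = 1 · 2 = 2
  d = 74: 𝟙(74) · φ(222/74) = 1 · 2 = 2
  d = 111: 𝟙(111) · φ(222/111) = 1 · 1 = 1
  d = 222: 𝟙(222) · φ(222/222) = 1 · 1 = 1
Summing: (𝟙 * φ)(222) = 72 + 72 + 36 + 36 + 2 + 2 + 1 + 1 = 222.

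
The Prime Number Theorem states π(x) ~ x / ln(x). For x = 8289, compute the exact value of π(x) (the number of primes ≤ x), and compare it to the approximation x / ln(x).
π(8289) = 1039;  x/ln(x) ≈ 918.68;  relative error ≈ 11.58%.

Directly count primes up to 8289: π(8289) = 1039. The PNT approximation gives 8289/ln(8289) ≈ 8289/9.02268 ≈ 918.68. Relative error (π(x) − x/ln(x)) / π(x) ≈ 11.58%; the approximation is known to undercount slightly (Li(x) is a better estimate).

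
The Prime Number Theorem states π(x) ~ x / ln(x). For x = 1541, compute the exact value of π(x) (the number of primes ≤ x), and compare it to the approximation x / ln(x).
π(1541) = 242;  x/ln(x) ≈ 209.94;  relative error ≈ 13.25%.

Directly count primes up to 1541: π(1541) = 242. The PNT approximation gives 1541/ln(1541) ≈ 1541/7.34019 ≈ 209.94. Relative error (π(x) − x/ln(x)) / π(x) ≈ 13.25%; the approximation is known to undercount slightly (Li(x) is a better estimate).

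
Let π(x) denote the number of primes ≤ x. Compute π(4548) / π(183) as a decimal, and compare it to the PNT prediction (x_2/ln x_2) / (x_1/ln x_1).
π(4548)/π(183) = 616/42 ≈ 14.6667;  PNT prediction ≈ 15.3719.

π(183) = 42 and π(4548) = 616, so π(4548)/π(183) ≈ 14.6667. The PNT-predicted ratio is (4548/ln(4548)) / (183/ln(183)) ≈ 15.3719. The two agree to within a few percent, as expected.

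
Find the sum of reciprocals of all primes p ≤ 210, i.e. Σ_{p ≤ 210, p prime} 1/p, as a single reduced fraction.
Σ 1/p = 15202313841027497739047080375538859939135227730139536997746371469607707132833646367/7799922041683461553249199106329813876687996789903550945093032474868511536164700810

π(210) = 46, so the primes ≤ 210 are [2, 3, 5, 7, 11, 13, 17, 19, 23, 29, 31, 37, 41, 43, 47, 53, 59, 61, 67, 71, 73, 79, 83, 89, 97, 101, 103, 107, 109, 113, 127, 131, 137, 139, 149, 151, 157, 163, 167, 173, 179, 181, 191, 193, 197, 199]. Summing 1/p over these primes: 15202313841027497739047080375538859939135227730139536997746371469607707132833646367/7799922041683461553249199106329813876687996789903550945093032474868511536164700810 ≈ 1.9490. Mertens estimate ln ln(210) + 0.2615 ≈ 1.9381.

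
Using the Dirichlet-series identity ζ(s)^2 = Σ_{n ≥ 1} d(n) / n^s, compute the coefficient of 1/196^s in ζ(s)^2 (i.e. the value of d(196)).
d(196) = 9

ζ(s)^2 = (Σ 1/m^s)(Σ 1/k^s). The coefficient of 1/n^s in the product is the number of ordered pairs (m, k) with mk = n, which equals d(n). For n = 196, divisors are [1, 2, 4, 7, 14, 28, 49, 98, 196], so d(196) = 9.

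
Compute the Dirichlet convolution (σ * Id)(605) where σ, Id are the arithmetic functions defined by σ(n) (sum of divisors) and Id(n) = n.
(σ * Id)(605) = 4246

Divisors of 605: [1, 5, 11, 55, 121, 605]. For each d | 605:
  d = 1: σ(1) · Id(605/1) = 1 · 605 = 605
  d = 5: σ(5) · Id(605/5) = 6 · 121 = 726
  d = 11: σ(11) · Id(605/11) = 12 · 55 = 660
  d = 55: σ(55) · Id(605/55) = 72 · 11 = 792
  d = 121: σ(121) · Id(605/121) = 133 · 5 = 665
  d = 605: σ(605) · Id(605/605) = 798 · 1 = 798
Summing: (σ * Id)(605) = 605 + 726 + 660 + 792 + 665 + 798 = 4246.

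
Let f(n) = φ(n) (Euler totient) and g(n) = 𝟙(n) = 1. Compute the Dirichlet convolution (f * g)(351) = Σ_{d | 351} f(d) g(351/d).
(φ * 𝟙)(351) = 351

Divisors of 351: [1, 3, 9, 13, 27, 39, 117, 351]. For each d | 351:
  d = 1: φ(1) · 𝟙(351/1) = 1 · 1 = 1
  d = 3: φ(3) · 𝟙(351/3) = 2 · 1 = 2
  d = 9: φ(9) · 𝟙(351/9) = 6 · 1 = 6
  d = 13: φ(13) · 𝟙(351/13) = 12 · 1 = 12
  d = 27: φ(27) · 𝟙(351/27) = 18 · 1 = 18
  d = 39: φ(39) · 𝟙(351/39) = 24 · 1 = 24
  d = 117: φ(117) · 𝟙(351/117) = 72 · 1 = 72
  d = 351: φ(351) · 𝟙(351/351) = 216 · 1 = 216
Summing: (φ * 𝟙)(351) = 1 + 2 + 6 + 12 + 18 + 24 + 72 + 216 = 351.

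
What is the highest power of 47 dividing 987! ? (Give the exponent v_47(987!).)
v_47(987!) = 21

Legendre's formula: v_p(n!) = Σ_{k ≥ 1} ⌊n / p^k⌋. For p = 47, n = 987, the terms are:
  ⌊987/47^1⌋ = ⌊987/47⌋ = 21
(the next term ⌊987/47^2⌋ = 0, terminating the sum). Summing: v_47(987!) = 21 = 21.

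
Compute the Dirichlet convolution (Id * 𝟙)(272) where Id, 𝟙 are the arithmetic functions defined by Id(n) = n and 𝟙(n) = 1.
(Id * 𝟙)(272) = 558

Divisors of 272: [1, 2, 4, 8, 16, 17, 34, 68, 136, 272]. For each d | 272:
  d = 1: Id(1) · 𝟙(272/1) = 1 · 1 = 1
  d = 2: Id(2) · 𝟙(272/2) = 2 · 1 = 2
  d = 4: Id(4) · 𝟙(272/4) = 4 · 1 = 4
  d = 8: Id(8) · 𝟙(272/8) = 8 · 1 = 8
  d = 16: Id(16) · 𝟙(272/16) = 16 · 1 = 16
  d = 17: Id(17) · 𝟙(272/17) = 17 · 1 = 17
  d = 34: Id(34) · 𝟙(272/34) = 34 · 1 = 34
  d = 68: Id(68) · 𝟙(272/68) = 68 · 1 = 68
  d = 136: Id(136) · 𝟙(272/136) = 136 · 1 = 136
  d = 272: Id(272) · 𝟙(272/272) = 272 · 1 = 272
Summing: (Id * 𝟙)(272) = 1 + 2 + 4 + 8 + 16 + 17 + 34 + 68 + 136 + 272 = 558.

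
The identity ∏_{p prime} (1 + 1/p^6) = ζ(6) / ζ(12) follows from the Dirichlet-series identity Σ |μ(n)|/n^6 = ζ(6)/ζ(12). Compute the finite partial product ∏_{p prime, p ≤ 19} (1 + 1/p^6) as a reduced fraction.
∏ = 10322827120806625262196014218/10149346788166965945179821977

The primes p ≤ 19 are [2, 3, 5, 7, 11, 13, 17, 19]. For each, (1 + 1/p^6) = (p^6 + 1)/p^6. Multiplying these fractions over p ∈ [2, 3, 5, 7, 11, 13, 17, 19] gives 10322827120806625262196014218/10149346788166965945179821977. (In the limit P → ∞ this tends to ζ(6)/ζ(12).)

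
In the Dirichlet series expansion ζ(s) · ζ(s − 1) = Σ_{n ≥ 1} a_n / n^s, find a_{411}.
σ(411) = 552

In the product (Σ m^0/m^s)(Σ k / k^s) = Σ (Σ_{d | n} d) / n^s, the coefficient of 1/n^s is σ(n) = Σ_{d | n} d. For n = 411, divisors are [1, 3, 137, 411]; summing: σ(411) = 552.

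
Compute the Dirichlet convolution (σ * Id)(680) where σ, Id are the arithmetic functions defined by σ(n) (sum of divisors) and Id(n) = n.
(σ * Id)(680) = 18865

Divisors of 680: [1, 2, 4, 5, 8, 10, 17, 20, 34, 40, 68, 85, 136, 170, 340, 680]. For each d | 680:
  d = 1: σ(1) · Id(680/1) = 1 · 680 = 680
  d = 2: σ(2) · Id(680/2) = 3 · 340 = 1020
  d = 4: σ(4) · Id(680/4) = 7 · 170 = 1190
  d = 5: σ(5) · Id(680/5) = 6 · 136 = 816
  d = 8: σ(8) · Id(680/8) = 15 · 85 = 1275
  d = 10: σ(10) · Id(680/10) = 18 · 68 = 1224
  d = 17: σ(17) · Id(680/17) = 18 · 40 = 720
  d = 20: σ(20) · Id(680/20) = 42 · 34 = 1428
  d = 34: σ(34) · Id(680/34) = 54 · 20 = 1080
  d = 40: σ(40) · Id(680/40) = 90 · 17 = 1530
  d = 68: σ(68) · Id(680/68) = 126 · 10 = 1260
  d = 85: σ(85) · Id(680/85) = 108 · 8 = 864
  d = 136: σ(136) · Id(680/136) = 270 · 5 = 1350
  d = 170: σ(170) · Id(680/170) = 324 · 4 = 1296
  d = 340: σ(340) · Id(680/340) = 756 · 2 = 1512
  d = 680: σ(680) · Id(680/680) = 1620 · 1 = 1620
Summing: (σ * Id)(680) = 680 + 1020 + 1190 + 816 + 1275 + 1224 + 720 + 1428 + 1080 + 1530 + 1260 + 864 + 1350 + 1296 + 1512 + 1620 = 18865.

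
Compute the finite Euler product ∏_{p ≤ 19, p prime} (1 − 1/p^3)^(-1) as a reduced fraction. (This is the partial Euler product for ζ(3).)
∏ = 3674541645775/3057655868928

The primes p ≤ 19 are [2, 3, 5, 7, 11, 13, 17, 19]. For each prime, (1 − 1/p^3)^(-1) = p^3 / (p^3 − 1). The product is (1 − 1/2^3)^(-1), (1 − 1/3^3)^(-1), (1 − 1/5^3)^(-1), (1 − 1/7^3)^(-1), (1 − 1/11^3)^(-1), (1 − 1/13^3)^(-1), (1 − 1/17^3)^(-1), (1 − 1/19^3)^(-1) = ∏ p^3 / (p^3 − 1) = 3674541645775/3057655868928.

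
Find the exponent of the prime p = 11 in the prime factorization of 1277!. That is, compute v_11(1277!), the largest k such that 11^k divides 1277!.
v_11(1277!) = 126

Legendre's formula: v_p(n!) = Σ_{k ≥ 1} ⌊n / p^k⌋. For p = 11, n = 1277, the terms are:
  ⌊1277/11^1⌋ = ⌊1277/11⌋ = 116
  ⌊1277/11^2⌋ = ⌊1277/121⌋ = 10
(the next term ⌊1277/11^3⌋ = 0, terminating the sum). Summing: v_11(1277!) = 116 + 10 = 126.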